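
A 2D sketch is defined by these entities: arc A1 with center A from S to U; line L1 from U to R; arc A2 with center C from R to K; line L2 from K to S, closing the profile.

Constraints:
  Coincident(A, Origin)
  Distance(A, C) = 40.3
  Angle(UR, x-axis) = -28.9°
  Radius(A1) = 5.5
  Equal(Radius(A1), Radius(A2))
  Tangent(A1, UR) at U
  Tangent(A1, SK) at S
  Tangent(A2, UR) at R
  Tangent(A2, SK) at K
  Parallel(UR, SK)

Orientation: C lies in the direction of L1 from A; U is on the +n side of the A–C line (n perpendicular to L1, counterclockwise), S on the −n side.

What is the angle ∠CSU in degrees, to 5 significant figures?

82.228°

A is at the origin and C lies 40.3 along u from A, so C = 40.3·u = (35.281, -19.476). Tangency of A1 to both parallel lines with radius 5.5 puts U and S at A ± 5.5·n: U = (2.6581, 4.8151), S = (-2.6581, -4.8151). Then cos ∠CSU = SC·SU / (|SC||SU|), giving 82.228°.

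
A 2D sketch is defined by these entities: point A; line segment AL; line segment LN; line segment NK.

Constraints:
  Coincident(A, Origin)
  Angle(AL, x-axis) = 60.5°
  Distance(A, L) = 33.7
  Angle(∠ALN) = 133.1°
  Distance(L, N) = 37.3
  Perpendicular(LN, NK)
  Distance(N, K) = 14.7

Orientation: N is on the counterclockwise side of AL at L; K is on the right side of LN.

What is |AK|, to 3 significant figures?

72.0

A is at the origin; AL runs at 60.5° with length 33.7, so L = 33.7·(cos 60.5°, sin 60.5°) = (16.6, 29.3). ∠ALN = 133.1°, so LN runs at 60.5° + (180° − 133.1°) = 107° from the x-axis; with |LN| = 37.3, N = L + 37.3·(cos 107°, sin 107°) = (5.44, 64.9). The perpendicularity gives NK at right angles to LN; with |NK| = 14.7 on the right of LN, K = N + 14.7·(0.954, 0.299) = (19.5, 69.3). Then |AK| = |K − A| = 72.0.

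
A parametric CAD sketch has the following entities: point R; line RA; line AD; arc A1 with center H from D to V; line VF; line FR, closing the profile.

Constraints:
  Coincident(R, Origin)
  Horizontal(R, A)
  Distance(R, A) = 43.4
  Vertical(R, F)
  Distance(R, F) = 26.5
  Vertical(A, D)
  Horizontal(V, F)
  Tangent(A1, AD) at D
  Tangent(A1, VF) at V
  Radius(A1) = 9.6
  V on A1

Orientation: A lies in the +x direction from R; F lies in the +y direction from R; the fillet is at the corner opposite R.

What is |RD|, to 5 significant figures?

46.574

R is at the origin; RA is horizontal with |RA| = 43.4 and A on the +x side, so A = (43.400, 0.0000). RF is vertical with |RF| = 26.5 and F on the +y side, so F = (0.0000, 26.500). The virtual corner opposite R is at (43.400, 26.500). A1 meets AD tangentially, so HD is at right angles to AD and since A1 is tangent to VF there, HV ⟂ VF, with radius 9.6, so the center H sits 9.6 in from both sides at H = (33.800, 16.900). That places the tangent points at D = (43.400, 16.900) on AD and V = (33.800, 26.500) on VF. Then |RD| = |D − R| = 46.574.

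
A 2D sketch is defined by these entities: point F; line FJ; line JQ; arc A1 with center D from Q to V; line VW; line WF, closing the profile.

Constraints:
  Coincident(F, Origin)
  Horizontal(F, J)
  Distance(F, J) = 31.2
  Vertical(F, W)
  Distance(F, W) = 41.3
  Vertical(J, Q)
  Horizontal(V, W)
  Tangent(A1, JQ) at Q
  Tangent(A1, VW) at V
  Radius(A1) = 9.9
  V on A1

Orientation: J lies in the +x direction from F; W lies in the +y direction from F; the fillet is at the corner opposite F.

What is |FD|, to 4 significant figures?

37.94

F is at the origin; F and J share the same y with |FJ| = 31.2 and J on the +x side, so J = (31.20, 0.000). FW is vertical with |FW| = 41.3 and W on the +y side, so W = (0.000, 41.30). The virtual corner opposite F is at (31.20, 41.30). Since A1 is tangent to JQ there, DQ ⟂ JQ and tangency of A1 to VW means the radius DV is perpendicular to VW, with radius 9.9, so the center D sits 9.9 in from both sides at D = (21.30, 31.40). Then |FD| = |D − F| = 37.94.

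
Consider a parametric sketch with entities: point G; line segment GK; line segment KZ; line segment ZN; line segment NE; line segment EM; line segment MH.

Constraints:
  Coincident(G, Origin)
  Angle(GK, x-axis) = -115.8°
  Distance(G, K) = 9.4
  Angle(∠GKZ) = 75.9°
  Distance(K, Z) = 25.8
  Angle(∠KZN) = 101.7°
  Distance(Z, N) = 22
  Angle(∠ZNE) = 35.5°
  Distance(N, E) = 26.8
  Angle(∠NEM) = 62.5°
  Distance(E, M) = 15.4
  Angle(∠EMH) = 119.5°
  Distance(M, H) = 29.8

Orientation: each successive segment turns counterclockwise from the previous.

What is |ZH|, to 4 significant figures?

28.07

G is at the origin; GK runs at -115.8° with length 9.4, so K = (-4.091, -8.463). ∠GKZ = 75.9° gives KZ at -11.70° from the x-axis; with |KZ| = 25.8, Z = (21.17, -13.69). ∠KZN = 101.7° gives ZN at 66.60° from the x-axis; with |ZN| = 22.0, N = (29.91, 6.496). ∠ZNE = 35.5° gives NE at -148.9° from the x-axis; with |NE| = 26.8, E = (6.962, -7.347). ∠NEM = 62.5° gives EM at -31.40° from the x-axis; with |EM| = 15.4, M = (20.11, -15.37). ∠EMH = 119.5° gives MH at 29.10° from the x-axis; with |MH| = 29.8, H = (46.15, -0.8782). Then |ZH| = |H − Z| = 28.07.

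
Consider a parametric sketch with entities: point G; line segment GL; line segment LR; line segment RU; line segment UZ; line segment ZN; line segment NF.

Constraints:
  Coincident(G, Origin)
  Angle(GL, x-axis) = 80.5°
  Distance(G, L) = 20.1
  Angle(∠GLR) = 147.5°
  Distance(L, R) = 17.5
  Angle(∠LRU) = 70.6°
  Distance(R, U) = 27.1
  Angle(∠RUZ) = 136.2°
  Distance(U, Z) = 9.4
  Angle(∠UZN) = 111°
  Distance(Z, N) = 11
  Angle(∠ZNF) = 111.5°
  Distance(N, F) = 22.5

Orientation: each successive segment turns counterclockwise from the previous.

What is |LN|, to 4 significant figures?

23.81

G is at the origin; GL runs at 80.5° with length 20.1, so L = (3.317, 19.82). ∠GLR = 147.5° gives LR at 113.0° from the x-axis; with |LR| = 17.5, R = (-3.520, 35.93). ∠LRU = 70.6° gives RU at -137.6° from the x-axis; with |RU| = 27.1, U = (-23.53, 17.66). ∠RUZ = 136.2° gives UZ at -93.80° from the x-axis; with |UZ| = 9.4, Z = (-24.16, 8.280). ∠UZN = 111.0° gives ZN at -24.80° from the x-axis; with |ZN| = 11.0, N = (-14.17, 3.666). Then |LN| = |N − L| = 23.81.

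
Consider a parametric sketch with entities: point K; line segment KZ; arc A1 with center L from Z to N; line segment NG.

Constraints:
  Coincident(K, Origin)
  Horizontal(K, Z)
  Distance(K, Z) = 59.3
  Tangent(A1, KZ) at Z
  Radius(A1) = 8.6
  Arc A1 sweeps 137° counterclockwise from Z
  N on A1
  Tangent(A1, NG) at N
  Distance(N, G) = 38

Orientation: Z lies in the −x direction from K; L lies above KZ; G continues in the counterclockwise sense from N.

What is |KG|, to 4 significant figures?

90.90

On A1, Z sits at bearing -90° from L; a 137° counterclockwise sweep puts N at bearing 47°, so N = L + 8.6·(cos 47°, sin 47°) = (-53.43, 14.89). A1 meets NG tangentially, so LN is at right angles to NG, so NG runs along (−sin 47°, cos 47°); with |NG| = 38.0, G = (-81.23, 40.81). Then |KG| = |G − K| = 90.90.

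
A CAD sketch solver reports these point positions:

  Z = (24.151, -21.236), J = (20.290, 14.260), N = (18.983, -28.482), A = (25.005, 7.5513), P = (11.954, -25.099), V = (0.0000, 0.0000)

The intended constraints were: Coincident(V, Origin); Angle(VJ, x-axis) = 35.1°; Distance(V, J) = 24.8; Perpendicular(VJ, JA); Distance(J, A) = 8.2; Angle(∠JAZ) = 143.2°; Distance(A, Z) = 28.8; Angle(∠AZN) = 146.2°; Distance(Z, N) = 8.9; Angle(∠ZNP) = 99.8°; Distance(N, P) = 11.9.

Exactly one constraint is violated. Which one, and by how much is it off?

Distance(N, P) = 11.9 — off by 4.10.

V = (0.00, 0.00) ✓; VJ at 35.10° ✓; |VJ| = 24.80 ✓; ∠(VJ, JA) = 90.00° ✓; |JA| = 8.200 ✓; ∠JAZ = 143.2° ✓; |AZ| = 28.80 ✓; ∠AZN = 146.2° ✓; |ZN| = 8.900 ✓; ∠ZNP = 99.80° ✓; |NP| = 7.801 ✗.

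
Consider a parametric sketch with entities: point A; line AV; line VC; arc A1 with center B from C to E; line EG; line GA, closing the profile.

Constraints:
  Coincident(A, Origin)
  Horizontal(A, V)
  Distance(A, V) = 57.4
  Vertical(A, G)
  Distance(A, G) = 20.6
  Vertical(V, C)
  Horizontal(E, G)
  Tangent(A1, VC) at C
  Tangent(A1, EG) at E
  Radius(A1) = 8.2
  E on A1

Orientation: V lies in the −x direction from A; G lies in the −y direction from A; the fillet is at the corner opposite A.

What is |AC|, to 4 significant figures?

58.72

A is at the origin; A and V share the same y with |AV| = 57.4 and V on the −x side, so V = (-57.40, 0.000). AG is vertical with |AG| = 20.6 and G on the −y side, so G = (0.000, -20.60). The virtual corner opposite A is at (-57.40, -20.60). Tangency of A1 to VC means the radius BC is perpendicular to VC and tangency of A1 to EG means the radius BE is perpendicular to EG, with radius 8.2, so the center B sits 8.2 in from both sides at B = (-49.20, -12.40). That places the tangent points at C = (-57.40, -12.40) on VC and E = (-49.20, -20.60) on EG. Then |AC| = |C − A| = 58.72.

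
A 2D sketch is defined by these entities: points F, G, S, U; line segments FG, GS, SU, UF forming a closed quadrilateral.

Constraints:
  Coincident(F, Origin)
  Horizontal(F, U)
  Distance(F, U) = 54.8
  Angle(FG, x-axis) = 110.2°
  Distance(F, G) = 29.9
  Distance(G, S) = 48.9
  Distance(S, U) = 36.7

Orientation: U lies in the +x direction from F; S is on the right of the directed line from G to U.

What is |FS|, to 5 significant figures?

22.318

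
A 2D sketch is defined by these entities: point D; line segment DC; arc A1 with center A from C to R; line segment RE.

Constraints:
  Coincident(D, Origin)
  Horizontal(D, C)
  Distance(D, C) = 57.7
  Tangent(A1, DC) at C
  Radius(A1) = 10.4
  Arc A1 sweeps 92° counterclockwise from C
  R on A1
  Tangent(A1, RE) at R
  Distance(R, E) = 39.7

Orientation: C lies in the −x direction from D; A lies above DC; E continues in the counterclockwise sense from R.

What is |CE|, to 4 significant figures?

51.24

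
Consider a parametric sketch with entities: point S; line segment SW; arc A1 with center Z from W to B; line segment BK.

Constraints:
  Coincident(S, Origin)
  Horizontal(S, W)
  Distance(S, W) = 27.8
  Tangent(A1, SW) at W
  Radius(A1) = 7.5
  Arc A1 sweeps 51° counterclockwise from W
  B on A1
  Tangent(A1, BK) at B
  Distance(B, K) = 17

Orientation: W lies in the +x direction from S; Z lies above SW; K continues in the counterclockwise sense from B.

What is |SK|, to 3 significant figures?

47.1

On A1, W sits at bearing -90° from Z; a 51° counterclockwise sweep puts B at bearing -39°, so B = Z + 7.5·(cos -39°, sin -39°) = (33.6, 2.78). A1 meets BK tangentially, so ZB is at right angles to BK, so BK runs along (−sin -39°, cos -39°); with |BK| = 17.0, K = (44.3, 16.0). Then |SK| = |K − S| = 47.1.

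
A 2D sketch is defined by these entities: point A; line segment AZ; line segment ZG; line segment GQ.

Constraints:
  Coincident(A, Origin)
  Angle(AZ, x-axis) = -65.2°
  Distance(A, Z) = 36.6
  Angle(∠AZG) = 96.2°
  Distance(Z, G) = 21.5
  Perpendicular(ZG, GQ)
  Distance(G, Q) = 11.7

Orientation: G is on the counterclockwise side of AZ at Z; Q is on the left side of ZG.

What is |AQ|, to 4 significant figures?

35.46

A is at the origin; AZ runs at -65.2° with length 36.6, so Z = 36.6·(cos -65.2°, sin -65.2°) = (15.35, -33.22). ∠AZG = 96.2°, so ZG runs at -65.2° + (180° − 96.2°) = 18.60° from the x-axis; with |ZG| = 21.5, G = Z + 21.5·(cos 18.60°, sin 18.60°) = (35.73, -26.37). The perpendicularity gives GQ at right angles to ZG; with |GQ| = 11.7 on the left of ZG, Q = G + 11.7·(-0.3190, 0.9478) = (32.00, -15.28). Then |AQ| = |Q − A| = 35.46.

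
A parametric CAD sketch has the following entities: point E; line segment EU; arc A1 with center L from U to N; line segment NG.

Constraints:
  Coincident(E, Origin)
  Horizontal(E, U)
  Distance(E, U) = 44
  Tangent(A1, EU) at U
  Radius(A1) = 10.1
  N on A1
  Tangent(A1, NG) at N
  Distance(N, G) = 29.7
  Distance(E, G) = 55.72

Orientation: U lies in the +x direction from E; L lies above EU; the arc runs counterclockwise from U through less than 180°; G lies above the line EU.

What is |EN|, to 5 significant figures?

54.878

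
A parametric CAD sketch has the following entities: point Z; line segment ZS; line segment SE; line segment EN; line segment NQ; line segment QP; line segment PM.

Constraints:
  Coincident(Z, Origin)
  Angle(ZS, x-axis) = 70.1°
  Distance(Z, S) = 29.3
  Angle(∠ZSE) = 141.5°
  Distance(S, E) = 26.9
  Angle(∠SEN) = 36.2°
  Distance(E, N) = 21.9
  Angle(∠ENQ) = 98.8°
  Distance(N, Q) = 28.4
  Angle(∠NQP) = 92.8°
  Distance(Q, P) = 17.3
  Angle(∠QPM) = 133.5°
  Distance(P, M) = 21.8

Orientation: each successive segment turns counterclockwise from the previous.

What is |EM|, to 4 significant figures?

20.91

Z is at the origin; ZS runs at 70.1° with length 29.3, so S = (9.973, 27.55). ∠ZSE = 141.5° gives SE at 108.6° from the x-axis; with |SE| = 26.9, E = (1.393, 53.05). ∠SEN = 36.2° gives EN at -107.6° from the x-axis; with |EN| = 21.9, N = (-5.229, 32.17). ∠ENQ = 98.8° gives NQ at -26.40° from the x-axis; with |NQ| = 28.4, Q = (20.21, 19.54). ∠NQP = 92.8° gives QP at 60.80° from the x-axis; with |QP| = 17.3, P = (28.65, 34.64). ∠QPM = 133.5° gives PM at 107.3° from the x-axis; with |PM| = 21.8, M = (22.17, 55.46). Then |EM| = |M − E| = 20.91.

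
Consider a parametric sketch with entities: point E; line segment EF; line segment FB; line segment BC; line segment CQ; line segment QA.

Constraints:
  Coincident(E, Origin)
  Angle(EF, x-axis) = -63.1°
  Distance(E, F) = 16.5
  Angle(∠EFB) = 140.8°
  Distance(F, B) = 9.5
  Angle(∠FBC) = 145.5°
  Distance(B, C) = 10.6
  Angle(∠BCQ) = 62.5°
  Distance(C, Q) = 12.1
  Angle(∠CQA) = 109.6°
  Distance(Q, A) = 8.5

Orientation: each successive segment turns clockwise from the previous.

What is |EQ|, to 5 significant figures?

20.377

E is at the origin; EF runs at -63.1° with length 16.5, so F = (7.4652, -14.715). ∠EFB = 140.8° gives FB at -102.30° from the x-axis; with |FB| = 9.5, B = (5.4414, -23.997). ∠FBC = 145.5° gives BC at -136.80° from the x-axis; with |BC| = 10.6, C = (-2.2857, -31.253). ∠BCQ = 62.5° gives CQ at 105.70° from the x-axis; with |CQ| = 12.1, Q = (-5.5599, -19.604). Then |EQ| = |Q − E| = 20.377.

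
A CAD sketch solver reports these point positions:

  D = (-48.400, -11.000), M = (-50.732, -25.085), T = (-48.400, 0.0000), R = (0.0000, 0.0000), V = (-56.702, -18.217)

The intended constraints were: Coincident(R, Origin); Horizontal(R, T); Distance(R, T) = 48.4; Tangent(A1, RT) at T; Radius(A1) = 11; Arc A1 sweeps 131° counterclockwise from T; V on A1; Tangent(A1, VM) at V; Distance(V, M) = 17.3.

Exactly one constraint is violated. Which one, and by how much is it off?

Distance(V, M) = 17.3 — off by 8.20.

R = (0.00, 0.00) ✓; R.y = 0.00, T.y = 0.00 ✓; |RT| = 48.40 ✓; ∠(DT, TR) = 90.00° ✓; |DT| = 11.00 ✓; bearing(D→V) − bearing(D→T) = 131.0° ✓; |DV| = 11.00 ✓; ∠(DV, VM) = 90.00° ✓; |VM| = 9.100 ✗.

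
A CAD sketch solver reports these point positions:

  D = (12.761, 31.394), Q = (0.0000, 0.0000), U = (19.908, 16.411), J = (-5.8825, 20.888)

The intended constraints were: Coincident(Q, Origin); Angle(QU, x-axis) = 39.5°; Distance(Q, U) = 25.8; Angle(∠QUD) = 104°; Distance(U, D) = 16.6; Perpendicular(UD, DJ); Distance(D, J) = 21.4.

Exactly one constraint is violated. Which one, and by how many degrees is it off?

Perpendicular(UD, DJ) — off by 3.90°.

Q = (0.00, 0.00) ✓; QU at 39.50° ✓; |QU| = 25.80 ✓; ∠QUD = 104.0° ✓; |UD| = 16.60 ✓; ∠(UD, DJ) = 93.90° ✗; |DJ| = 21.40 ✓.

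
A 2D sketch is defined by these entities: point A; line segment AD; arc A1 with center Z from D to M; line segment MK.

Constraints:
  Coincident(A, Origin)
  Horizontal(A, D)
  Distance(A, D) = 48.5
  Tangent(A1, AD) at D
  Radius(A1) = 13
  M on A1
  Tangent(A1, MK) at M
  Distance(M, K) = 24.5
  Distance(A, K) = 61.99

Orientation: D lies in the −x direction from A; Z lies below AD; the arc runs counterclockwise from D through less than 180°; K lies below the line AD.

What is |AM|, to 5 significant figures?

62.785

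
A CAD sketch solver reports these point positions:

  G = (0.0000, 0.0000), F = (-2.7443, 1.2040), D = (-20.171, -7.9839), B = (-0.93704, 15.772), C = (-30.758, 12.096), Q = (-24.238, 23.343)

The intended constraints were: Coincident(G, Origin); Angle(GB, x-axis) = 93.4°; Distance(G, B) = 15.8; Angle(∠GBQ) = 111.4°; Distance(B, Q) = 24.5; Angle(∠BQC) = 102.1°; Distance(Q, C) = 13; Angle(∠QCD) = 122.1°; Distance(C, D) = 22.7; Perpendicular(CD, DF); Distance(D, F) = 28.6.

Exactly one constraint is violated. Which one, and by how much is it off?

Distance(D, F) = 28.6 — off by 8.90.

G = (0.00, 0.00) ✓; GB at 93.40° ✓; |GB| = 15.80 ✓; ∠GBQ = 111.4° ✓; |BQ| = 24.50 ✓; ∠BQC = 102.1° ✓; |QC| = 13.00 ✓; ∠QCD = 122.1° ✓; |CD| = 22.70 ✓; ∠(CD, DF) = 90.00° ✓; |DF| = 19.70 ✗.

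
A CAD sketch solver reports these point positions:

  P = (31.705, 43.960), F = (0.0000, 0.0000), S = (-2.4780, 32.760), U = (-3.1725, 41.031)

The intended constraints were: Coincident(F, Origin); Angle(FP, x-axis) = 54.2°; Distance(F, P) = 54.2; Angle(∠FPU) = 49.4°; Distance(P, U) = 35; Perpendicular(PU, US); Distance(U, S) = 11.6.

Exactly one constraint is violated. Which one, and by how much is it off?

Distance(U, S) = 11.6 — off by 3.30.

F = (0.00, 0.00) ✓; FP at 54.20° ✓; |FP| = 54.20 ✓; ∠FPU = 49.40° ✓; |PU| = 35.00 ✓; ∠(PU, US) = 90.00° ✓; |US| = 8.300 ✗.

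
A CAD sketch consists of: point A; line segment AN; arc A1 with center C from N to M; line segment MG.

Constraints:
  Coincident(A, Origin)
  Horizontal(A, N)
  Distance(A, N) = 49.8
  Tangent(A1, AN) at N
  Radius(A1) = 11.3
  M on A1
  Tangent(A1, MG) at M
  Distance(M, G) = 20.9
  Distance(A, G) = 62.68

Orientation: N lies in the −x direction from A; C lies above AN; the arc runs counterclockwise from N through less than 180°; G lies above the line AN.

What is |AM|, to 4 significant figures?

44.07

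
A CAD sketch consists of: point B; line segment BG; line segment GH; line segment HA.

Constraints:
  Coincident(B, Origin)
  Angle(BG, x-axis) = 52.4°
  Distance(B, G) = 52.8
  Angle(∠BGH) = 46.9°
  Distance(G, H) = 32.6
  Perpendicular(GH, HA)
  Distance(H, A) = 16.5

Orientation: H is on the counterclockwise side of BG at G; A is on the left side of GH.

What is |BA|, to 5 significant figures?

22.325

B is at the origin; BG runs at 52.4° with length 52.8, so G = 52.8·(cos 52.4°, sin 52.4°) = (32.216, 41.833). ∠BGH = 46.9°, so GH runs at 52.4° + (180° − 46.9°) = 185.50° from the x-axis; with |GH| = 32.6, H = G + 32.6·(cos 185.50°, sin 185.50°) = (-0.23425, 38.708). The perpendicularity gives HA at right angles to GH; with |HA| = 16.5 on the left of GH, A = H + 16.5·(0.095846, -0.99540) = (1.3472, 22.284). Then |BA| = |A − B| = 22.325.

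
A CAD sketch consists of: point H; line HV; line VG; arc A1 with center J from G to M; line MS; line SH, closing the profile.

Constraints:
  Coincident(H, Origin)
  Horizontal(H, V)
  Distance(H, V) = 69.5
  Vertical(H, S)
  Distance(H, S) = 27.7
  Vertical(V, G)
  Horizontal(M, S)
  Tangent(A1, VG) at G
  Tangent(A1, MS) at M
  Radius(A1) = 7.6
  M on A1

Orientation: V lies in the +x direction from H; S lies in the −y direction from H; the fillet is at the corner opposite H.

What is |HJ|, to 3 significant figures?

65.1

H is at the origin; H and V share the same y with |HV| = 69.5 and V on the +x side, so V = (69.5, 0.00). HS is vertical with |HS| = 27.7 and S on the −y side, so S = (0.00, -27.7). The virtual corner opposite H is at (69.5, -27.7). A1 meets VG tangentially, so JG is at right angles to VG and the tangent condition forces JM to be normal to MS, with radius 7.6, so the center J sits 7.6 in from both sides at J = (61.9, -20.1). Then |HJ| = |J − H| = 65.1.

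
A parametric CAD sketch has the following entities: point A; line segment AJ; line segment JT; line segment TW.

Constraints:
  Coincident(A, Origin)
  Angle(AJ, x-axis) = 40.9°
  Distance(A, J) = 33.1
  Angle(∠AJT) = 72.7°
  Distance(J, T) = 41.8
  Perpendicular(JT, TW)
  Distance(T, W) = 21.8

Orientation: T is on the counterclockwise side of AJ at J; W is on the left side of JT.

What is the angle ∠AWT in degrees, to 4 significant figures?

107.1°

A is at the origin; AJ runs at 40.9° with length 33.1, so J = 33.1·(cos 40.9°, sin 40.9°) = (25.02, 21.67). ∠AJT = 72.7°, so JT runs at 40.9° + (180° − 72.7°) = 148.2° from the x-axis; with |JT| = 41.8, T = J + 41.8·(cos 148.2°, sin 148.2°) = (-10.51, 43.70). JT ⟂ TW; with |TW| = 21.8 on the left of JT, W = T + 21.8·(-0.5270, -0.8499) = (-21.99, 25.17). Then cos ∠AWT = WA·WT / (|WA||WT|), giving 107.1°.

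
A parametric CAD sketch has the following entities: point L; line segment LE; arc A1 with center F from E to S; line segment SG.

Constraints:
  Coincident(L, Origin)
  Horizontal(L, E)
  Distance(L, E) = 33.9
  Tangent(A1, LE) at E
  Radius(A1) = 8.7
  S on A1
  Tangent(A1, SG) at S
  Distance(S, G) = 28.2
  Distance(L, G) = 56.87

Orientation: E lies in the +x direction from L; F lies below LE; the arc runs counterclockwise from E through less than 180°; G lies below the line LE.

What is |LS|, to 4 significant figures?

30.23

Checks: |FS| = 8.700 ✓; ∠(FS, SG) = 90.00° ✓; |SG| = 28.20 ✓; |LG| = 56.87 ✓.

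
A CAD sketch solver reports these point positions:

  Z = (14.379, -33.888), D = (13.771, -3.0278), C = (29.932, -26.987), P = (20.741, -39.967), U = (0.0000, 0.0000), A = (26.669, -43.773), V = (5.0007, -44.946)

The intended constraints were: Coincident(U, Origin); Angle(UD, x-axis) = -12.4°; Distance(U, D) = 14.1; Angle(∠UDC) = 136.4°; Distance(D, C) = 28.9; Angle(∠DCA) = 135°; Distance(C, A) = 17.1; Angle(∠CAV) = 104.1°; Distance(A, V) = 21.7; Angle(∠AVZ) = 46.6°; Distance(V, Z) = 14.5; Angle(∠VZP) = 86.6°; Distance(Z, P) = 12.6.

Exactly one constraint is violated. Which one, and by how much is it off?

Distance(Z, P) = 12.6 — off by 3.80.

U = (0.00, 0.00) ✓; UD at -12.40° ✓; |UD| = 14.10 ✓; ∠UDC = 136.4° ✓; |DC| = 28.90 ✓; ∠DCA = 135.0° ✓; |CA| = 17.10 ✓; ∠CAV = 104.1° ✓; |AV| = 21.70 ✓; ∠AVZ = 46.60° ✓; |VZ| = 14.50 ✓; ∠VZP = 86.60° ✓; |ZP| = 8.799 ✗.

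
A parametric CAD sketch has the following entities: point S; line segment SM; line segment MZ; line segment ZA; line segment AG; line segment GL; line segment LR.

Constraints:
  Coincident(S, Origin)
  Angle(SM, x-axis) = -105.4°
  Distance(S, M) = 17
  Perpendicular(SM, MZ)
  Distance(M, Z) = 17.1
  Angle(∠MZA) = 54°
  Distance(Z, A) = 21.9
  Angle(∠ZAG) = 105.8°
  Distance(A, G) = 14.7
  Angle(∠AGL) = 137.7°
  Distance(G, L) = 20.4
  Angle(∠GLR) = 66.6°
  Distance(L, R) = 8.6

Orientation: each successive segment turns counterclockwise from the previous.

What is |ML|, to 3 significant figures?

19.8

S is at the origin; SM runs at -105.4° with length 17.0, so M = (-4.51, -16.4). The perpendicularity gives MZ at right angles to SM, so MZ runs at -15.4°; with |MZ| = 17.1, Z = (12.0, -20.9). ∠MZA = 54.0° gives ZA at 111° from the x-axis; with |ZA| = 21.9, A = (4.27, -0.431). ∠ZAG = 105.8° gives AG at -175° from the x-axis; with |AG| = 14.7, G = (-10.4, -1.66). ∠AGL = 137.7° gives GL at -133° from the x-axis; with |GL| = 20.4, L = (-24.3, -16.6). Then |ML| = |L − M| = 19.8.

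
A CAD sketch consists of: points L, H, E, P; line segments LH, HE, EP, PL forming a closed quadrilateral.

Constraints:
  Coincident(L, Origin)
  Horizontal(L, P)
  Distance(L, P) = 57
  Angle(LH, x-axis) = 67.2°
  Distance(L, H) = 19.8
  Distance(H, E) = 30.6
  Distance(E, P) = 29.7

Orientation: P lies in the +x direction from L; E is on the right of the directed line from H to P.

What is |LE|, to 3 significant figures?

28.1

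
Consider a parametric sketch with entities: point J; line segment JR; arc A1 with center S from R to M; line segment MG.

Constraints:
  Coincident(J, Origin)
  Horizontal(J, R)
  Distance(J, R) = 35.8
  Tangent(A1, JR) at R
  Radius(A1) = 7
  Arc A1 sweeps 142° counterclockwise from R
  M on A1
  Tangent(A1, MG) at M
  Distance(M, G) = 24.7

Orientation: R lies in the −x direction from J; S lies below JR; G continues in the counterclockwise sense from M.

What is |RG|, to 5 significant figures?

31.594

On A1, R sits at bearing 90° from S; a 142° counterclockwise sweep puts M at bearing 232°, so M = S + 7.0·(cos 232°, sin 232°) = (-40.110, -12.516). Since A1 is tangent to MG there, SM ⟂ MG, so MG runs along (−sin 232°, cos 232°); with |MG| = 24.7, G = (-20.646, -27.723). Then |RG| = |G − R| = 31.594.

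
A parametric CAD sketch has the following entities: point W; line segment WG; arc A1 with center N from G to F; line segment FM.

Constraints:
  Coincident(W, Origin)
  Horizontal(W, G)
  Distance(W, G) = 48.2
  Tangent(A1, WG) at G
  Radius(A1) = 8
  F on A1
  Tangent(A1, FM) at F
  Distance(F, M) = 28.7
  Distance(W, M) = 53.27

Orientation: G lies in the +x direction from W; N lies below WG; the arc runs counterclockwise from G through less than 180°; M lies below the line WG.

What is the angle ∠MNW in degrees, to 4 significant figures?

81.36°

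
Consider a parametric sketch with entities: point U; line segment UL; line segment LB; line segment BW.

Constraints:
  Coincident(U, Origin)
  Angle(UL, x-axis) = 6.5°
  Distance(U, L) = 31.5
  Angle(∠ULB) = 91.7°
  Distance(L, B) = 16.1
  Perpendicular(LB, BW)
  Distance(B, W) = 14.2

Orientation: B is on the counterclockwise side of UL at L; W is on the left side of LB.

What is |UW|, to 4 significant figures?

24.27

U is at the origin; UL runs at 6.5° with length 31.5, so L = 31.5·(cos 6.5°, sin 6.5°) = (31.30, 3.566). ∠ULB = 91.7°, so LB runs at 6.5° + (180° − 91.7°) = 94.80° from the x-axis; with |LB| = 16.1, B = L + 16.1·(cos 94.80°, sin 94.80°) = (29.95, 19.61). LB is perpendicular to BW; with |BW| = 14.2 on the left of LB, W = B + 14.2·(-0.9965, -0.08368) = (15.80, 18.42). Then |UW| = |W − U| = 24.27.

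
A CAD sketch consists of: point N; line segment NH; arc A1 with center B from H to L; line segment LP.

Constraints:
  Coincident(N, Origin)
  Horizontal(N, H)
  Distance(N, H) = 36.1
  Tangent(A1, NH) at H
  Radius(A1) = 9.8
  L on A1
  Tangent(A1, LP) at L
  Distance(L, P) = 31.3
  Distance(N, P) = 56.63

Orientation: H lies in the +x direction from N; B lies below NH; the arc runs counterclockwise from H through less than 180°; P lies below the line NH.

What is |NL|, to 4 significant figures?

29.88

Checks: |BL| = 9.800 ✓; ∠(BL, LP) = 90.00° ✓; |LP| = 31.30 ✓; |NP| = 56.63 ✓.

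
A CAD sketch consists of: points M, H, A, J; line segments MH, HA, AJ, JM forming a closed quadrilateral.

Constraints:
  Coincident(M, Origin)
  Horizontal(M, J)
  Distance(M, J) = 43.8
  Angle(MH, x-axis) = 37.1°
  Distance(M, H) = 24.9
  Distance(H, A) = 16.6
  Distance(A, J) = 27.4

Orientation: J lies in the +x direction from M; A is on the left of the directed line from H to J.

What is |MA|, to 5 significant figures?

41.499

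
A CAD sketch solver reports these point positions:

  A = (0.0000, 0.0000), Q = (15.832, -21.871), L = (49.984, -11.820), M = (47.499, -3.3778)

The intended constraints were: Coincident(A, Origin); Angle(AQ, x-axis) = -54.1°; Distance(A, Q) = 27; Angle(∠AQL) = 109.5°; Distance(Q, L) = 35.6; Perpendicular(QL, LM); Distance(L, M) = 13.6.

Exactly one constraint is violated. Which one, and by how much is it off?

Distance(L, M) = 13.6 — off by 4.80.

A = (0.00, 0.00) ✓; AQ at -54.10° ✓; |AQ| = 27.00 ✓; ∠AQL = 109.5° ✓; |QL| = 35.60 ✓; ∠(QL, LM) = 90.00° ✓; |LM| = 8.800 ✗.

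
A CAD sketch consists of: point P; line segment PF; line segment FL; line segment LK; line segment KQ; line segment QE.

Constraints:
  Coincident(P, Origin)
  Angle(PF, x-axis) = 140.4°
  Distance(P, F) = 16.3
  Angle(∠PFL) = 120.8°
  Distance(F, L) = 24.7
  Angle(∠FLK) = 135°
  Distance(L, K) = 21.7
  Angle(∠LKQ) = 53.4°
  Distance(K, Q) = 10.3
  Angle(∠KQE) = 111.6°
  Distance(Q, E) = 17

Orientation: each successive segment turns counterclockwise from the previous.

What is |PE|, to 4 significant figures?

31.99

P is at the origin; PF runs at 140.4° with length 16.3, so F = (-12.56, 10.39). ∠PFL = 120.8° gives FL at -160.4° from the x-axis; with |FL| = 24.7, L = (-35.83, 2.104). ∠FLK = 135.0° gives LK at -115.4° from the x-axis; with |LK| = 21.7, K = (-45.14, -17.50). ∠LKQ = 53.4° gives KQ at 11.20° from the x-axis; with |KQ| = 10.3, Q = (-35.03, -15.50). ∠KQE = 111.6° gives QE at 79.60° from the x-axis; with |QE| = 17.0, E = (-31.96, 1.223). Then |PE| = |E − P| = 31.99.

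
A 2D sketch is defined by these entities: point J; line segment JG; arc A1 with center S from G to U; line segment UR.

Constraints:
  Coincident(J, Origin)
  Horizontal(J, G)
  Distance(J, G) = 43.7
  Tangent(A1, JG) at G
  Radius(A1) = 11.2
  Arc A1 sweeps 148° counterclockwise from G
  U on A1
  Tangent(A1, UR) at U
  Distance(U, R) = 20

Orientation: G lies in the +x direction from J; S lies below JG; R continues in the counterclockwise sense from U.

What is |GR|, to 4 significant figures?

33.18

J is at the origin; J and G share the same y with |JG| = 43.7 and G on the +x side, so G = (43.70, 0.000). Since A1 is tangent to JG there, SG ⟂ JG, so S = G + (0, -11.2) = (43.70, -11.20). On A1, G sits at bearing 90° from S; a 148° counterclockwise sweep puts U at bearing 238°, so U = S + 11.2·(cos 238°, sin 238°) = (37.76, -20.70). Since A1 is tangent to UR there, SU ⟂ UR, so UR runs along (−sin 238°, cos 238°); with |UR| = 20.0, R = (54.73, -31.30). Then |GR| = |R − G| = 33.18.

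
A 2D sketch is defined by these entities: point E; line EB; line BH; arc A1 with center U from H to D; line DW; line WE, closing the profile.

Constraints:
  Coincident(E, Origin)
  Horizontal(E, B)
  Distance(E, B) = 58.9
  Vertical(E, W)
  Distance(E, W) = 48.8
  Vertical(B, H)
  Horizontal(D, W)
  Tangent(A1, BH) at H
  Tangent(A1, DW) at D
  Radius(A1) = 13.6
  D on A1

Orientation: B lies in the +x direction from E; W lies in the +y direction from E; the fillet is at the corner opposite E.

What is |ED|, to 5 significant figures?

66.585

The virtual corner opposite E is at (58.900, 48.800). The tangent condition forces UH to be normal to BH and since A1 is tangent to DW there, UD ⟂ DW, with radius 13.6, so the center U sits 13.6 in from both sides at U = (45.300, 35.200). That places the tangent points at H = (58.900, 35.200) on BH and D = (45.300, 48.800) on DW. Then |ED| = |D − E| = 66.585.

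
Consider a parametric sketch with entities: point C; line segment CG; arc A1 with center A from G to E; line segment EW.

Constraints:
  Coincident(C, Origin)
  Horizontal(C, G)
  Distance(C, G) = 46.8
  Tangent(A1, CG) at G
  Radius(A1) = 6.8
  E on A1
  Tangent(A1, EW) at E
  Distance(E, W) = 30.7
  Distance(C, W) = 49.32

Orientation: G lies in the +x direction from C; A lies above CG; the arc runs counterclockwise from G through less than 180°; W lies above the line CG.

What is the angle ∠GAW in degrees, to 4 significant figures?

156.3°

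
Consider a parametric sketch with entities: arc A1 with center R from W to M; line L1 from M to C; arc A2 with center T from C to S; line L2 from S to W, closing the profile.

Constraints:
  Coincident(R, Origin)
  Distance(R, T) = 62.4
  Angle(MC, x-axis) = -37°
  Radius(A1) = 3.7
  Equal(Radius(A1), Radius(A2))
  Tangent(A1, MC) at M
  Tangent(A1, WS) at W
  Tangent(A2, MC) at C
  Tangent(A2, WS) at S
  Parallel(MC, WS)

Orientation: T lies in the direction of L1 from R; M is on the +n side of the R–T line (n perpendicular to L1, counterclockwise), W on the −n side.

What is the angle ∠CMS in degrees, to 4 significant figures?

6.763°

The slot axis is L1's direction at -37.0°, so u = (cos -37.0°, sin -37.0°) = (0.7986, -0.6018) and n = (−sin -37.0°, cos -37.0°) = (0.6018, 0.7986). R is at the origin and T lies 62.4 along u from R, so T = 62.4·u = (49.83, -37.55). Tangency of A1 to both parallel lines with radius 3.7 puts M and W at R ± 3.7·n: M = (2.227, 2.955), W = (-2.227, -2.955). Equal radii place C and S the same way about T: C = T + 3.7·n = (52.06, -34.60), S = T − 3.7·n = (47.61, -40.51). Then cos ∠CMS = MC·MS / (|MC||MS|), giving 6.763°.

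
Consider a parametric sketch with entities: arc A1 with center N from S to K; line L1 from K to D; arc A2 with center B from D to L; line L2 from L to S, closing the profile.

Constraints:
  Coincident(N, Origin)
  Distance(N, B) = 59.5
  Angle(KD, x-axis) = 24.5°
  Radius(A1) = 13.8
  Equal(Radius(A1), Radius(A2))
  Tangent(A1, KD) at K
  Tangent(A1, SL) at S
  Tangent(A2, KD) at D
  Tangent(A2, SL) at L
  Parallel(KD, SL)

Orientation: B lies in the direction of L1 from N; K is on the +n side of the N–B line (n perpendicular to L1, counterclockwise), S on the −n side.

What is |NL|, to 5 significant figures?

61.079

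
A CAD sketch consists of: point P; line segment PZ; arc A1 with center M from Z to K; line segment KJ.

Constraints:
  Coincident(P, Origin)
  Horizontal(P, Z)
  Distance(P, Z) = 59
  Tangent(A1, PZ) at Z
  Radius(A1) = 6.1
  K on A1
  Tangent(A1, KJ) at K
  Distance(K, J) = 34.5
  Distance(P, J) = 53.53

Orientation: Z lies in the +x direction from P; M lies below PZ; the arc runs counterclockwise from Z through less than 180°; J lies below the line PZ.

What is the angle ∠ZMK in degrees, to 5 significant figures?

67.227°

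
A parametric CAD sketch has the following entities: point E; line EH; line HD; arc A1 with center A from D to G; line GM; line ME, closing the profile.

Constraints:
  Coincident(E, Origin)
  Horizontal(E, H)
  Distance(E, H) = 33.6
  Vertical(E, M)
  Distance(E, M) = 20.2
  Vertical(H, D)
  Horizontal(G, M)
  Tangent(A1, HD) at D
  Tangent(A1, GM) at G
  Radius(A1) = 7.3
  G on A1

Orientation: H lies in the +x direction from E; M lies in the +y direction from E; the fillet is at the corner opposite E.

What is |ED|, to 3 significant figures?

36.0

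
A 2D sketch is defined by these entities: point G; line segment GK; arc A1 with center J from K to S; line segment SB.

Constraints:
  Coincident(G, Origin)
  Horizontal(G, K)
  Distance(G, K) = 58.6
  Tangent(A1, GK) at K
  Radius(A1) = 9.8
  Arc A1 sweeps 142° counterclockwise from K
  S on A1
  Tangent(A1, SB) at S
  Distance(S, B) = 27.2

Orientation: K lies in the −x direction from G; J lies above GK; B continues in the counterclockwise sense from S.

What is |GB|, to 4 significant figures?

81.55

On A1, K sits at bearing -90° from J; a 142° counterclockwise sweep puts S at bearing 52°, so S = J + 9.8·(cos 52°, sin 52°) = (-52.57, 17.52). Since A1 is tangent to SB there, JS ⟂ SB, so SB runs along (−sin 52°, cos 52°); with |SB| = 27.2, B = (-74.00, 34.27). Then |GB| = |B − G| = 81.55.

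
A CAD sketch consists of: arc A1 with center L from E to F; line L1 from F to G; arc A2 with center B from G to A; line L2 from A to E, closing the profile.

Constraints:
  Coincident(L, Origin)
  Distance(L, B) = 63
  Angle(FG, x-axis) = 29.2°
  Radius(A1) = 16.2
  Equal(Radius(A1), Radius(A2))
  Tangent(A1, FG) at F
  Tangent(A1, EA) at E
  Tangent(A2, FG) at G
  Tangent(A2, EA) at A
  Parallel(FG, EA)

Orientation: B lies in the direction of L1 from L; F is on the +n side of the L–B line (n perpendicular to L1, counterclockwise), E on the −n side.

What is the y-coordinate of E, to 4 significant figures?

-14.14

The slot axis is L1's direction at 29.2°, so u = (cos 29.2°, sin 29.2°) = (0.8729, 0.4879) and n = (−sin 29.2°, cos 29.2°) = (-0.4879, 0.8729). L is at the origin and B lies 63.0 along u from L, so B = 63.0·u = (54.99, 30.74). Tangency of A1 to both parallel lines with radius 16.2 puts F and E at L ± 16.2·n: F = (-7.903, 14.14), E = (7.903, -14.14). So E.y = -14.14.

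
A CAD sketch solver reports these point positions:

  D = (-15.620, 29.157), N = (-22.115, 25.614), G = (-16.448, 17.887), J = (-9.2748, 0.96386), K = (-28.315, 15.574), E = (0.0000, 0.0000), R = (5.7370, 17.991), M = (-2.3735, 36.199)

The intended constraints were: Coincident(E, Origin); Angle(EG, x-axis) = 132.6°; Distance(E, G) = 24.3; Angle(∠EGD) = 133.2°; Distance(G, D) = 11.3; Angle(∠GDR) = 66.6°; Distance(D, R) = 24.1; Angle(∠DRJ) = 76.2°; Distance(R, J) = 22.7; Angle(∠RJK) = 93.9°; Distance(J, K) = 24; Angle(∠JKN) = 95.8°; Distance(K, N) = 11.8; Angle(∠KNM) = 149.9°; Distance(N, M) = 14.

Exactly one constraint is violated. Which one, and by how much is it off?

Distance(N, M) = 14 — off by 8.40.

E = (0.00, 0.00) ✓; EG at 132.6° ✓; |EG| = 24.30 ✓; ∠EGD = 133.2° ✓; |GD| = 11.30 ✓; ∠GDR = 66.60° ✓; |DR| = 24.10 ✓; ∠DRJ = 76.20° ✓; |RJ| = 22.70 ✓; ∠RJK = 93.90° ✓; |JK| = 24.00 ✓; ∠JKN = 95.80° ✓; |KN| = 11.80 ✓; ∠KNM = 149.9° ✓; |NM| = 22.40 ✗.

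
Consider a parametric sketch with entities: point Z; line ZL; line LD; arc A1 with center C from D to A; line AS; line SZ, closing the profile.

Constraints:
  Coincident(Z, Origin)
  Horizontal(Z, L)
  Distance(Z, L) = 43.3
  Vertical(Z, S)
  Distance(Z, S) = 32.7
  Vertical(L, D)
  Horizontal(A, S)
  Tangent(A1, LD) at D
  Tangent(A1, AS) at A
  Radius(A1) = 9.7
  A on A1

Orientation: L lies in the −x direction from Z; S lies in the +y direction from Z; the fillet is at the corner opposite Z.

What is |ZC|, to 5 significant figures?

40.718

Z is at the origin; ZL is horizontal with |ZL| = 43.3 and L on the −x side, so L = (-43.300, 0.0000). ZS is vertical with |ZS| = 32.7 and S on the +y side, so S = (0.0000, 32.700). The virtual corner opposite Z is at (-43.300, 32.700). A1 meets LD tangentially, so CD is at right angles to LD and tangency of A1 to AS means the radius CA is perpendicular to AS, with radius 9.7, so the center C sits 9.7 in from both sides at C = (-33.600, 23.000). Then |ZC| = |C − Z| = 40.718.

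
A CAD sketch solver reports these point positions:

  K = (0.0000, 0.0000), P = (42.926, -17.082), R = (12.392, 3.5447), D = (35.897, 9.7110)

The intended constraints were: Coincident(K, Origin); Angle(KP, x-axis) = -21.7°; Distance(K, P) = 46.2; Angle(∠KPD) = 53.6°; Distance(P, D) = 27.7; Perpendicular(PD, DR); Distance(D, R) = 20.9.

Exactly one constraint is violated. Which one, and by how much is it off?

Distance(D, R) = 20.9 — off by 3.40.

K = (0.00, 0.00) ✓; KP at -21.70° ✓; |KP| = 46.20 ✓; ∠KPD = 53.60° ✓; |PD| = 27.70 ✓; ∠(PD, DR) = 90.00° ✓; |DR| = 24.30 ✗.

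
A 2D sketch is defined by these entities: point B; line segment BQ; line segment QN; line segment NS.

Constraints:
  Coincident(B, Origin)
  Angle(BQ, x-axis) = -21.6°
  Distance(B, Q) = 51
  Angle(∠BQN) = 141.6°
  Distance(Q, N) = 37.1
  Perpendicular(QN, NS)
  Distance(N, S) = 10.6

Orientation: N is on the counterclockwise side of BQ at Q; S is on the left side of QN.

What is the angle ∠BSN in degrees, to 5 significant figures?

105.30°

B is at the origin; BQ runs at -21.6° with length 51.0, so Q = 51.0·(cos -21.6°, sin -21.6°) = (47.419, -18.774). ∠BQN = 141.6°, so QN runs at -21.6° + (180° − 141.6°) = 16.800° from the x-axis; with |QN| = 37.1, N = Q + 37.1·(cos 16.800°, sin 16.800°) = (82.935, -8.0513). QN is perpendicular to NS; with |NS| = 10.6 on the left of QN, S = N + 10.6·(-0.28903, 0.95732) = (79.871, 2.0963). Then cos ∠BSN = SB·SN / (|SB||SN|), giving 105.30°.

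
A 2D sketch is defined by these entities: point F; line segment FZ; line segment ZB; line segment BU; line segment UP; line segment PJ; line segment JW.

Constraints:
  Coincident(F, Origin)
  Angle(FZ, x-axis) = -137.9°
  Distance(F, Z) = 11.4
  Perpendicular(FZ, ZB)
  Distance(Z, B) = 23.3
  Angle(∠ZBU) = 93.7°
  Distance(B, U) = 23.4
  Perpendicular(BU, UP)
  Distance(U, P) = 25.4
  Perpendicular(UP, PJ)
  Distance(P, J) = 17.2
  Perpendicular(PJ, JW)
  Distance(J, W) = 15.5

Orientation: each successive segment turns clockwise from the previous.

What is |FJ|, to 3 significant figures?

3.94

F is at the origin; FZ runs at -137.9° with length 11.4, so Z = (-8.46, -7.64). FZ ⟂ ZB, so ZB runs at 132°; with |ZB| = 23.3, B = (-24.1, 9.65). ∠ZBU = 93.7° gives BU at 45.8° from the x-axis; with |BU| = 23.4, U = (-7.77, 26.4). BU ⟂ UP, so UP runs at -44.2°; with |UP| = 25.4, P = (10.4, 8.71). UP is perpendicular to PJ, so PJ runs at -134°; with |PJ| = 17.2, J = (-1.55, -3.62). Then |FJ| = |J − F| = 3.94.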